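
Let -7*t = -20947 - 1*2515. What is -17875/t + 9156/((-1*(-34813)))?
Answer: -4141158553/816782606 ≈ -5.0701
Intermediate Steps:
t = 23462/7 (t = -(-20947 - 1*2515)/7 = -(-20947 - 2515)/7 = -1/7*(-23462) = 23462/7 ≈ 3351.7)
-17875/t + 9156/((-1*(-34813))) = -17875/23462/7 + 9156/((-1*(-34813))) = -17875*7/23462 + 9156/34813 = -125125/23462 + 9156*(1/34813) = -125125/23462 + 9156/34813 = -4141158553/816782606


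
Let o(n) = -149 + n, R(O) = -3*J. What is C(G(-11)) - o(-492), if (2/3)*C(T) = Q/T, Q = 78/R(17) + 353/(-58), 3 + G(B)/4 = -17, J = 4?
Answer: 595067/928 ≈ 641.24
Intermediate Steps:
R(O) = -12 (R(O) = -3*4 = -12)
G(B) = -80 (G(B) = -12 + 4*(-17) = -12 - 68 = -80)
Q = -365/29 (Q = 78/(-12) + 353/(-58) = 78*(-1/12) + 353*(-1/58) = -13/2 - 353/58 = -365/29 ≈ -12.586)
C(T) = -1095/(58*T) (C(T) = 3*(-365/(29*T))/2 = -1095/(58*T))
C(G(-11)) - o(-492) = -1095/58/(-80) - (-149 - 492) = -1095/58*(-1/80) - 1*(-641) = 219/928 + 641 = 595067/928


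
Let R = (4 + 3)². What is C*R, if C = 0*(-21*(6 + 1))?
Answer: 0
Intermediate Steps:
C = 0 (C = 0*(-21*7) = 0*(-147) = 0)
R = 49 (R = 7² = 49)
C*R = 0*49 = 0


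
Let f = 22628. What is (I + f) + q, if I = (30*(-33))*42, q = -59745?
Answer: -78697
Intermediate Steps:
I = -41580 (I = -990*42 = -41580)
(I + f) + q = (-41580 + 22628) - 59745 = -18952 - 59745 = -78697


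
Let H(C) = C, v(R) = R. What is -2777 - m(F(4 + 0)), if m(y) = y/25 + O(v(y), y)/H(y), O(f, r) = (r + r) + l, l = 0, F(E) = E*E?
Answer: -69491/25 ≈ -2779.6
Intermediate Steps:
F(E) = E²
O(f, r) = 2*r (O(f, r) = (r + r) + 0 = 2*r + 0 = 2*r)
m(y) = 2 + y/25 (m(y) = y/25 + (2*y)/y = y*(1/25) + 2 = y/25 + 2 = 2 + y/25)
-2777 - m(F(4 + 0)) = -2777 - (2 + (4 + 0)²/25) = -2777 - (2 + (1/25)*4²) = -2777 - (2 + (1/25)*16) = -2777 - (2 + 16/25) = -2777 - 1*66/25 = -2777 - 66/25 = -69491/25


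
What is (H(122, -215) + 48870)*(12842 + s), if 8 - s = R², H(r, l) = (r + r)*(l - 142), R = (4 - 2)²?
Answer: -490746492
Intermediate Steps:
R = 4 (R = 2² = 4)
H(r, l) = 2*r*(-142 + l) (H(r, l) = (2*r)*(-142 + l) = 2*r*(-142 + l))
s = -8 (s = 8 - 1*4² = 8 - 1*16 = 8 - 16 = -8)
(H(122, -215) + 48870)*(12842 + s) = (2*122*(-142 - 215) + 48870)*(12842 - 8) = (2*122*(-357) + 48870)*12834 = (-87108 + 48870)*12834 = -38238*12834 = -490746492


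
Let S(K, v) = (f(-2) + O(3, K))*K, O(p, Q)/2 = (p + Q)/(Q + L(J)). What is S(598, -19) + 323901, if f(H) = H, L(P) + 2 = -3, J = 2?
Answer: 192082861/593 ≈ 3.2392e+5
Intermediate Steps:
L(P) = -5 (L(P) = -2 - 3 = -5)
O(p, Q) = 2*(Q + p)/(-5 + Q) (O(p, Q) = 2*((p + Q)/(Q - 5)) = 2*((Q + p)/(-5 + Q)) = 2*(Q + p)/(-5 + Q))
S(K, v) = K*(-2 + 2*(3 + K)/(-5 + K)) (S(K, v) = (-2 + 2*(K + 3)/(-5 + K))*K = (-2 + 2*(3 + K)/(-5 + K))*K = K*(-2 + 2*(3 + K)/(-5 + K)))
S(598, -19) + 323901 = 16*598/(-5 + 598) + 323901 = 16*598/593 + 323901 = 16*598*(1/593) + 323901 = 9568/593 + 323901 = 192082861/593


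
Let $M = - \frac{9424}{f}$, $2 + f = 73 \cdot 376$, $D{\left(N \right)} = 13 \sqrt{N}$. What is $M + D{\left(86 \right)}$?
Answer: $- \frac{4712}{13723} + 13 \sqrt{86} \approx 120.21$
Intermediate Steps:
$f = 27446$ ($f = -2 + 73 \cdot 376 = -2 + 27448 = 27446$)
$M = - \frac{4712}{13723}$ ($M = - \frac{9424}{27446} = \left(-9424\right) \frac{1}{27446} = - \frac{4712}{13723} \approx -0.34337$)
$M + D{\left(86 \right)} = - \frac{4712}{13723} + 13 \sqrt{86}$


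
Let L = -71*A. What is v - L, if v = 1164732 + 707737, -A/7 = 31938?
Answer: -14000717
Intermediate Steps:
A = -223566 (A = -7*31938 = -223566)
L = 15873186 (L = -71*(-223566) = 15873186)
v = 1872469
v - L = 1872469 - 1*15873186 = 1872469 - 15873186 = -14000717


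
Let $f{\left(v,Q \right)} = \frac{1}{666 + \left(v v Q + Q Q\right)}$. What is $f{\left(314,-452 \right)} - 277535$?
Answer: $- \frac{12311569719771}{44360422} \approx -2.7754 \cdot 10^{5}$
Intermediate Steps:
$f{\left(v,Q \right)} = \frac{1}{666 + Q^{2} + Q v^{2}}$ ($f{\left(v,Q \right)} = \frac{1}{666 + \left(v^{2} Q + Q^{2}\right)} = \frac{1}{666 + \left(Q v^{2} + Q^{2}\right)} = \frac{1}{666 + \left(Q^{2} + Q v^{2}\right)} = \frac{1}{666 + Q^{2} + Q v^{2}}$)
$f{\left(314,-452 \right)} - 277535 = \frac{1}{666 + \left(-452\right)^{2} - 452 \cdot 314^{2}} - 277535 = \frac{1}{666 + 204304 - 44565392} - 277535 = \frac{1}{-44360422} - 277535 = - \frac{1}{44360422} - 277535 = - \frac{12311569719771}{44360422}$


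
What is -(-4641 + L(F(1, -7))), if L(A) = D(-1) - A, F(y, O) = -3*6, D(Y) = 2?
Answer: 4621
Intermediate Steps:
F(y, O) = -18
L(A) = 2 - A
-(-4641 + L(F(1, -7))) = -(-4641 + (2 - 1*(-18))) = -(-4641 + (2 + 18)) = -(-4641 + 20) = -1*(-4621) = 4621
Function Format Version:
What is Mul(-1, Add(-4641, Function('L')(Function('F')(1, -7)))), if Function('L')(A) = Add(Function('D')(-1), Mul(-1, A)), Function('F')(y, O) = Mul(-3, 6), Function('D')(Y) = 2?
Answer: 4621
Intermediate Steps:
Function('F')(y, O) = -18
Function('L')(A) = Add(2, Mul(-1, A))
Mul(-1, Add(-4641, Function('L')(Function('F')(1, -7)))) = Mul(-1, Add(-4641, Add(2, Mul(-1, -18)))) = Mul(-1, Add(-4641, Add(2, 18))) = Mul(-1, Add(-4641, 20)) = Mul(-1, -4621) = 4621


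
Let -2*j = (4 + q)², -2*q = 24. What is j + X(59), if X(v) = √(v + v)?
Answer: -32 + √118 ≈ -21.137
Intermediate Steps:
q = -12 (q = -½*24 = -12)
X(v) = √2*√v (X(v) = √(2*v) = √2*√v)
j = -32 (j = -(4 - 12)²/2 = -½*(-8)² = -½*64 = -32)
j + X(59) = -32 + √2*√59 = -32 + √118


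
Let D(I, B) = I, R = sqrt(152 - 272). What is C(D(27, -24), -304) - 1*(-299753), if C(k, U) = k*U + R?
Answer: 291545 + 2*I*sqrt(30) ≈ 2.9155e+5 + 10.954*I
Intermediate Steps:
R = 2*I*sqrt(30) (R = sqrt(-120) = 2*I*sqrt(30) ≈ 10.954*I)
C(k, U) = U*k + 2*I*sqrt(30) (C(k, U) = k*U + 2*I*sqrt(30) = U*k + 2*I*sqrt(30))
C(D(27, -24), -304) - 1*(-299753) = (-304*27 + 2*I*sqrt(30)) - 1*(-299753) = (-8208 + 2*I*sqrt(30)) + 299753 = 291545 + 2*I*sqrt(30)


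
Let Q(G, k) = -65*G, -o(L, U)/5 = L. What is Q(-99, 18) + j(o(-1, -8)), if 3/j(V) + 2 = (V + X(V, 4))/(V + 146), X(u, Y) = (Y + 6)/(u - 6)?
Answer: 1975092/307 ≈ 6433.5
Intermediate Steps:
o(L, U) = -5*L
X(u, Y) = (6 + Y)/(-6 + u)
j(V) = 3/(-2 + (V + 10/(-6 + V))/(146 + V)) (j(V) = 3/(-2 + (V + (6 + 4)/(-6 + V))/(V + 146)) = 3/(-2 + (V + 10/(-6 + V))/(146 + V)))
Q(-99, 18) + j(o(-1, -8)) = -65*(-99) - 3*(-6 - 5*(-1))*(146 - 5*(-1))/(-10 + (-6 - 5*(-1))*(292 - 5*(-1))) = 6435 - 3*(-6 + 5)*(146 + 5)/(-10 + (-6 + 5)*(292 + 5)) = 6435 - 3*(-1)*151/(-10 - 1*297) = 6435 - 3*(-1)*151/(-10 - 297) = 6435 - 3*(-1)*151/(-307) = 6435 - 3*(-1/307)*(-1)*151 = 6435 - 453/307 = 1975092/307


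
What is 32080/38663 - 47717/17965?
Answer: -1268565171/694580795 ≈ -1.8264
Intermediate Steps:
32080/38663 - 47717/17965 = -1268565171/694580795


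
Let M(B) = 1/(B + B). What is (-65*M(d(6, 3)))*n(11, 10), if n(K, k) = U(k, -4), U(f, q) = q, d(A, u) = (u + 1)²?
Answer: 65/8 ≈ 8.1250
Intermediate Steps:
d(A, u) = (1 + u)²
M(B) = 1/(2*B)
n(K, k) = -4
(-65*M(d(6, 3)))*n(11, 10) = -65/(2*((1 + 3)²))*(-4) = -65/(2*(4²))*(-4) = -65/(2*16)*(-4) = -65*1/32*(-4) = -65/32*(-4) = 65/8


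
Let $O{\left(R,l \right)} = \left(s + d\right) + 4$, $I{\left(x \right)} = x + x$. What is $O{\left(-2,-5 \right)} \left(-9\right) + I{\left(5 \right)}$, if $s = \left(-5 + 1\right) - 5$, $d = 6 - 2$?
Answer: $19$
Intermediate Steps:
$d = 4$
$I{\left(x \right)} = 2 x$
$s = -9$ ($s = -4 - 5 = -9$)
$O{\left(R,l \right)} = -1$ ($O{\left(R,l \right)} = \left(-9 + 4\right) + 4 = -5 + 4 = -1$)
$O{\left(-2,-5 \right)} \left(-9\right) + I{\left(5 \right)} = \left(-1\right) \left(-9\right) + 2 \cdot 5 = 9 + 10 = 19$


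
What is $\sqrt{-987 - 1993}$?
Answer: $2 i \sqrt{745} \approx 54.589 i$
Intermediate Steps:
$\sqrt{-987 - 1993} = \sqrt{-2980} = 2 i \sqrt{745}$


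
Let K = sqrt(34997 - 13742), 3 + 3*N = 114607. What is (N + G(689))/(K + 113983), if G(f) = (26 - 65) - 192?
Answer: 12983917513/38976309102 - 113911*sqrt(21255)/38976309102 ≈ 0.33270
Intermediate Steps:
N = 114604/3 (N = -1 + (1/3)*114607 = -1 + 114607/3 = 114604/3 ≈ 38201.)
K = sqrt(21255) ≈ 145.79
G(f) = -231 (G(f) = -39 - 192 = -231)
(N + G(689))/(K + 113983) = (114604/3 - 231)/(sqrt(21255) + 113983) = 113911/(3*(113983 + sqrt(21255)))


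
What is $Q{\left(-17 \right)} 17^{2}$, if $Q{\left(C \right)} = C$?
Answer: $-4913$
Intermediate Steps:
$Q{\left(-17 \right)} 17^{2} = - 17 \cdot 17^{2} = \left(-17\right) 289 = -4913$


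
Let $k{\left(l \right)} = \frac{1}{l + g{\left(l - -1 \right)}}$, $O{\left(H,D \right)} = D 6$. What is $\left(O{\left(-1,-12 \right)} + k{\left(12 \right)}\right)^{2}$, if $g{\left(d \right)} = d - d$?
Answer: $\frac{744769}{144} \approx 5172.0$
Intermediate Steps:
$O{\left(H,D \right)} = 6 D$
$g{\left(d \right)} = 0$
$k{\left(l \right)} = \frac{1}{l}$ ($k{\left(l \right)} = \frac{1}{l + 0} = \frac{1}{l}$)
$\left(O{\left(-1,-12 \right)} + k{\left(12 \right)}\right)^{2} = \left(6 \left(-12\right) + \frac{1}{12}\right)^{2} = \left(-72 + \frac{1}{12}\right)^{2} = \left(- \frac{863}{12}\right)^{2} = \frac{744769}{144}$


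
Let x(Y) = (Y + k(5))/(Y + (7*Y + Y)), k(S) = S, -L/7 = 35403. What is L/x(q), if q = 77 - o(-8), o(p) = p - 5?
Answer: -40147002/19 ≈ -2.1130e+6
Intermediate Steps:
L = -247821 (L = -7*35403 = -247821)
o(p) = -5 + p
q = 90 (q = 77 - (-5 - 8) = 77 - 1*(-13) = 77 + 13 = 90)
x(Y) = (5 + Y)/(9*Y) (x(Y) = (Y + 5)/(Y + (7*Y + Y)) = (5 + Y)/(Y + 8*Y) = (5 + Y)/((9*Y)) = (5 + Y)*(1/(9*Y)) = (5 + Y)/(9*Y))
L/x(q) = -247821*810/(5 + 90) = -247821/((⅑)*(1/90)*95) = -247821/19/162 = -247821*162/19 = -40147002/19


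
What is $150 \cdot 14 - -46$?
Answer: $2146$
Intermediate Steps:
$150 \cdot 14 - -46 = 2100 + \left(-10 + 56\right) = 2100 + 46 = 2146$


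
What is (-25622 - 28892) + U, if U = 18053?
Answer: -36461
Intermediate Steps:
(-25622 - 28892) + U = (-25622 - 28892) + 18053 = -54514 + 18053 = -36461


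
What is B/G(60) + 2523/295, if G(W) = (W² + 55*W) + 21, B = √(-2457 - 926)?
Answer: 2523/295 + I*√3383/6921 ≈ 8.5525 + 0.0084039*I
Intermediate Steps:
B = I*√3383 (B = √(-3383) = I*√3383 ≈ 58.164*I)
G(W) = 21 + W² + 55*W
B/G(60) + 2523/295 = (I*√3383)/(21 + 60² + 55*60) + 2523/295 = (I*√3383)/(21 + 3600 + 3300) + 2523*(1/295) = (I*√3383)/6921 + 2523/295 = (I*√3383)*(1/6921) + 2523/295 = I*√3383/6921 + 2523/295 = 2523/295 + I*√3383/6921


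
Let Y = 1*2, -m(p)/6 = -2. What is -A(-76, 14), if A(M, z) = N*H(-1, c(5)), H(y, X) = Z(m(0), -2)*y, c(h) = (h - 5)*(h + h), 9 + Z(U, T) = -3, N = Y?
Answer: -24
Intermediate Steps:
m(p) = 12 (m(p) = -6*(-2) = 12)
Y = 2
N = 2
Z(U, T) = -12 (Z(U, T) = -9 - 3 = -12)
c(h) = 2*h*(-5 + h) (c(h) = (-5 + h)*(2*h) = 2*h*(-5 + h))
H(y, X) = -12*y
A(M, z) = 24 (A(M, z) = 2*(-12*(-1)) = 2*12 = 24)
-A(-76, 14) = -1*24 = -24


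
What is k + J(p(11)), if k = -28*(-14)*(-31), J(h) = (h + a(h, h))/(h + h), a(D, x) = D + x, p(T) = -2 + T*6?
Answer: -24301/2 ≈ -12151.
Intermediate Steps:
p(T) = -2 + 6*T
J(h) = 3/2 (J(h) = (h + (h + h))/(h + h) = (h + 2*h)/((2*h)) = (3*h)*(1/(2*h)) = 3/2)
k = -12152 (k = 392*(-31) = -12152)
k + J(p(11)) = -12152 + 3/2 = -24301/2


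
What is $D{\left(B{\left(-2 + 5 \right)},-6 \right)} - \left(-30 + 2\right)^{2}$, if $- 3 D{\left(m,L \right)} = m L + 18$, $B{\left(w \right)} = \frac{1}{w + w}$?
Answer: $- \frac{2369}{3} \approx -789.67$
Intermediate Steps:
$B{\left(w \right)} = \frac{1}{2 w}$
$D{\left(m,L \right)} = -6 - \frac{L m}{3}$ ($D{\left(m,L \right)} = - \frac{m L + 18}{3} = - \frac{L m + 18}{3} = - \frac{18 + L m}{3} = -6 - \frac{L m}{3}$)
$D{\left(B{\left(-2 + 5 \right)},-6 \right)} - \left(-30 + 2\right)^{2} = \left(-6 - - 2 \frac{1}{2 \left(-2 + 5\right)}\right) - \left(-30 + 2\right)^{2} = \left(-6 - - 2 \frac{1}{2 \cdot 3}\right) - \left(-28\right)^{2} = \left(-6 - - 2 \cdot \frac{1}{2} \cdot \frac{1}{3}\right) - 784 = \left(-6 - \left(-2\right) \frac{1}{6}\right) - 784 = \left(-6 + \frac{1}{3}\right) - 784 = - \frac{17}{3} - 784 = - \frac{2369}{3}$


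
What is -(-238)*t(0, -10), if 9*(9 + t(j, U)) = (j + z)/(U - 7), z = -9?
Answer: -2128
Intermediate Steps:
t(j, U) = -9 + (-9 + j)/(9*(-7 + U)) (t(j, U) = -9 + ((j - 9)/(U - 7))/9 = -9 + ((-9 + j)/(-7 + U))/9 = -9 + (-9 + j)/(9*(-7 + U)))
-(-238)*t(0, -10) = -(-238)*(558 + 0 - 81*(-10))/(9*(-7 - 10)) = -(-238)*(1/9)*(558 + 0 + 810)/(-17) = -(-238)*(1/9)*(-1/17)*1368 = -(-238)*(-152)/17 = -17*2128/17 = -2128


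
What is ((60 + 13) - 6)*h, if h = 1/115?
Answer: 67/115 ≈ 0.58261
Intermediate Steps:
h = 1/115 ≈ 0.0086956
((60 + 13) - 6)*h = ((60 + 13) - 6)*(1/115) = (73 - 6)*(1/115) = 67*(1/115) = 67/115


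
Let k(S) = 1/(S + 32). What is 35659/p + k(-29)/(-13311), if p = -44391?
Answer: -474671746/590888601 ≈ -0.80332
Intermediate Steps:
k(S) = 1/(32 + S)
35659/p + k(-29)/(-13311) = 35659/(-44391) + 1/((32 - 29)*(-13311)) = 35659*(-1/44391) - 1/13311/3 = -35659/44391 + (⅓)*(-1/13311) = -35659/44391 - 1/39933 = -474671746/590888601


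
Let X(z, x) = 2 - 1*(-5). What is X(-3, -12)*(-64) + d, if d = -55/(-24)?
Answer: -10697/24 ≈ -445.71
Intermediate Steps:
d = 55/24 (d = -55*(-1/24) = 55/24 ≈ 2.2917)
X(z, x) = 7 (X(z, x) = 2 + 5 = 7)
X(-3, -12)*(-64) + d = 7*(-64) + 55/24 = -448 + 55/24 = -10697/24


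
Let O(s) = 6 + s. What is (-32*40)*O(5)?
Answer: -14080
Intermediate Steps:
(-32*40)*O(5) = (-32*40)*(6 + 5) = -1280*11 = -14080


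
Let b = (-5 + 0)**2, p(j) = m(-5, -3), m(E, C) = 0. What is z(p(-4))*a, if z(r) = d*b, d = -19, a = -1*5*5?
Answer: 11875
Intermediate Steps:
a = -25 (a = -5*5 = -25)
p(j) = 0
b = 25 (b = (-5)**2 = 25)
z(r) = -475 (z(r) = -19*25 = -475)
z(p(-4))*a = -475*(-25) = 11875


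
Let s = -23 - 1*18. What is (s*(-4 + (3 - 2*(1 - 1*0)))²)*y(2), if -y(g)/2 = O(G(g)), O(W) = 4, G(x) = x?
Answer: 2952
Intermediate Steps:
s = -41 (s = -23 - 18 = -41)
y(g) = -8 (y(g) = -2*4 = -8)
(s*(-4 + (3 - 2*(1 - 1*0)))²)*y(2) = -41*(-4 + (3 - 2*(1 - 1*0)))²*(-8) = -41*(-4 + (3 - 2*(1 + 0)))²*(-8) = -41*(-4 + (3 - 2*1))²*(-8) = -41*(-4 + (3 - 2))²*(-8) = -41*(-4 + 1)²*(-8) = -41*(-3)²*(-8) = -41*9*(-8) = -369*(-8) = 2952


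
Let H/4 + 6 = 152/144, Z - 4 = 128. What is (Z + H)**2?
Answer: 1020100/81 ≈ 12594.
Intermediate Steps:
Z = 132 (Z = 4 + 128 = 132)
H = -178/9 (H = -24 + 4*(152/144) = -24 + 4*(152*(1/144)) = -24 + 4*(19/18) = -24 + 38/9 = -178/9 ≈ -19.778)
(Z + H)**2 = (132 - 178/9)**2 = (1010/9)**2 = 1020100/81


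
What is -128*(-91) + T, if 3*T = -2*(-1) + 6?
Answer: 34952/3 ≈ 11651.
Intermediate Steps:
T = 8/3 (T = (-2*(-1) + 6)/3 = (2 + 6)/3 = (⅓)*8 = 8/3 ≈ 2.6667)
-128*(-91) + T = -128*(-91) + 8/3 = 11648 + 8/3 = 34952/3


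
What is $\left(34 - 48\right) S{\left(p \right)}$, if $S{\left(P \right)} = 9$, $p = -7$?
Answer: $-126$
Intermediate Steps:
$\left(34 - 48\right) S{\left(p \right)} = \left(34 - 48\right) 9 = \left(-14\right) 9 = -126$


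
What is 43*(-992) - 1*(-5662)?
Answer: -36994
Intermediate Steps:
43*(-992) - 1*(-5662) = -42656 + 5662 = -36994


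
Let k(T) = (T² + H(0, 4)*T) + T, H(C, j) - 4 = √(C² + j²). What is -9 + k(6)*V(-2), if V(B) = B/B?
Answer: 81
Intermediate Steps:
H(C, j) = 4 + √(C² + j²)
k(T) = T² + 9*T (k(T) = (T² + (4 + √(0² + 4²))*T) + T = (T² + (4 + √(0 + 16))*T) + T = (T² + (4 + √16)*T) + T = (T² + (4 + 4)*T) + T = (T² + 8*T) + T = T² + 9*T)
V(B) = 1
-9 + k(6)*V(-2) = -9 + (6*(9 + 6))*1 = -9 + (6*15)*1 = -9 + 90*1 = -9 + 90 = 81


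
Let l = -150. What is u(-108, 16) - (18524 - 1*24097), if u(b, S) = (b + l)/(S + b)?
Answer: 256487/46 ≈ 5575.8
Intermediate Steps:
u(b, S) = (-150 + b)/(S + b) (u(b, S) = (b - 150)/(S + b) = (-150 + b)/(S + b))
u(-108, 16) - (18524 - 1*24097) = (-150 - 108)/(16 - 108) - (18524 - 1*24097) = -258/(-92) - (18524 - 24097) = -1/92*(-258) - 1*(-5573) = 129/46 + 5573 = 256487/46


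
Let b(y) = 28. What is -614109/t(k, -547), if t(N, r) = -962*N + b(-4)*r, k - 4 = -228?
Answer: -204703/66724 ≈ -3.0679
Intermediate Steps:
k = -224 (k = 4 - 228 = -224)
t(N, r) = -962*N + 28*r
-614109/t(k, -547) = -614109/(-962*(-224) + 28*(-547)) = -614109/(215488 - 15316) = -614109/200172 = -614109*1/200172 = -204703/66724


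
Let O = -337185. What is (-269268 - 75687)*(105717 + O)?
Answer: 79846043940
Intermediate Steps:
(-269268 - 75687)*(105717 + O) = (-269268 - 75687)*(105717 - 337185) = -344955*(-231468) = 79846043940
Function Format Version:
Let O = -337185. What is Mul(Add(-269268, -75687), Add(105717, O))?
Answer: 79846043940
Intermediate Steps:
Mul(Add(-269268, -75687), Add(105717, O)) = Mul(Add(-269268, -75687), Add(105717, -337185)) = Mul(-344955, -231468) = 79846043940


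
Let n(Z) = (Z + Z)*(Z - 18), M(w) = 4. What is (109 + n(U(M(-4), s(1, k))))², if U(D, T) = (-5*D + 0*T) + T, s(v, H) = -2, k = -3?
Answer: 3493161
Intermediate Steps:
U(D, T) = T - 5*D (U(D, T) = (-5*D + 0) + T = -5*D + T = T - 5*D)
n(Z) = 2*Z*(-18 + Z) (n(Z) = (2*Z)*(-18 + Z) = 2*Z*(-18 + Z))
(109 + n(U(M(-4), s(1, k))))² = (109 + 2*(-2 - 5*4)*(-18 + (-2 - 5*4)))² = (109 + 2*(-2 - 20)*(-18 + (-2 - 20)))² = (109 + 2*(-22)*(-18 - 22))² = (109 + 2*(-22)*(-40))² = (109 + 1760)² = 1869² = 3493161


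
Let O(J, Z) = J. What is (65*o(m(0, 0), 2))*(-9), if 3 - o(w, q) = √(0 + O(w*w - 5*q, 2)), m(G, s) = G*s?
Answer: -1755 + 585*I*√10 ≈ -1755.0 + 1849.9*I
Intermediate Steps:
o(w, q) = 3 - √(w² - 5*q) (o(w, q) = 3 - √(0 + (w*w - 5*q)) = 3 - √(0 + (w² - 5*q)) = 3 - √(w² - 5*q))
(65*o(m(0, 0), 2))*(-9) = (65*(3 - √((0*0)² - 5*2)))*(-9) = (65*(3 - √(0² - 10)))*(-9) = (65*(3 - √(0 - 10)))*(-9) = (65*(3 - √(-10)))*(-9) = (65*(3 - I*√10))*(-9) = (195 - 65*I*√10)*(-9) = -1755 + 585*I*√10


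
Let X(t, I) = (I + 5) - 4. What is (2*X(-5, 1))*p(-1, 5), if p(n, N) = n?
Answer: -4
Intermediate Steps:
X(t, I) = 1 + I (X(t, I) = (5 + I) - 4 = 1 + I)
(2*X(-5, 1))*p(-1, 5) = (2*(1 + 1))*(-1) = (2*2)*(-1) = 4*(-1) = -4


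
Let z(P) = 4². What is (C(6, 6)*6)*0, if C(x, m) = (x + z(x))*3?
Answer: 0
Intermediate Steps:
z(P) = 16
C(x, m) = 48 + 3*x (C(x, m) = (x + 16)*3 = (16 + x)*3 = 48 + 3*x)
(C(6, 6)*6)*0 = ((48 + 3*6)*6)*0 = ((48 + 18)*6)*0 = (66*6)*0 = 396*0 = 0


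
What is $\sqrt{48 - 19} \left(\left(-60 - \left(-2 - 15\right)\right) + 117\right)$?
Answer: $74 \sqrt{29} \approx 398.5$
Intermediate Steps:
$\sqrt{48 - 19} \left(\left(-60 - \left(-2 - 15\right)\right) + 117\right) = \sqrt{29} \left(\left(-60 - \left(-2 - 15\right)\right) + 117\right) = \sqrt{29} \left(\left(-60 - -17\right) + 117\right) = \sqrt{29} \left(\left(-60 + 17\right) + 117\right) = \sqrt{29} \left(-43 + 117\right) = \sqrt{29} \cdot 74 = 74 \sqrt{29}$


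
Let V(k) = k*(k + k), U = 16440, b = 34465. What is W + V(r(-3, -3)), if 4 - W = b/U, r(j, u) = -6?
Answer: 242995/3288 ≈ 73.904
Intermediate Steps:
V(k) = 2*k² (V(k) = k*(2*k) = 2*k²)
W = 6259/3288 (W = 4 - 34465/16440 = 4 - 1*6893/3288 = 4 - 6893/3288 = 6259/3288 ≈ 1.9036)
W + V(r(-3, -3)) = 6259/3288 + 2*(-6)² = 6259/3288 + 2*36 = 6259/3288 + 72 = 242995/3288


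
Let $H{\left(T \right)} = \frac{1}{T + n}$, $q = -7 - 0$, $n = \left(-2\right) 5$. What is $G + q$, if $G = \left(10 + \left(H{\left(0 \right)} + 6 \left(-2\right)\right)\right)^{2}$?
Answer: $- \frac{259}{100} \approx -2.59$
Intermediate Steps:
$n = -10$
$q = -7$ ($q = -7 + 0 = -7$)
$H{\left(T \right)} = \frac{1}{-10 + T}$ ($H{\left(T \right)} = \frac{1}{T - 10} = \frac{1}{-10 + T}$)
$G = \frac{441}{100}$ ($G = \left(10 + \left(\frac{1}{-10 + 0} + 6 \left(-2\right)\right)\right)^{2} = \left(10 - \left(12 - \frac{1}{-10}\right)\right)^{2} = \left(10 - \frac{121}{10}\right)^{2} = \left(- \frac{21}{10}\right)^{2} = \frac{441}{100} \approx 4.41$)
$G + q = \frac{441}{100} - 7 = - \frac{259}{100}$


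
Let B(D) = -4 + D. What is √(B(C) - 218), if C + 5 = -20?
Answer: I*√247 ≈ 15.716*I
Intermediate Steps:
C = -25 (C = -5 - 20 = -25)
√(B(C) - 218) = √((-4 - 25) - 218) = √(-29 - 218) = √(-247) = I*√247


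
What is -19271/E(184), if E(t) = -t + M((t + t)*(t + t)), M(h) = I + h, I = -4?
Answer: -19271/135236 ≈ -0.14250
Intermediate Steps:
M(h) = -4 + h
E(t) = -4 - t + 4*t² (E(t) = -t + (-4 + (t + t)*(t + t)) = -t + (-4 + (2*t)*(2*t)) = -t + (-4 + 4*t²) = -4 - t + 4*t²)
-19271/E(184) = -19271/(-4 - 1*184 + 4*184²) = -19271/(-4 - 184 + 4*33856) = -19271/(-4 - 184 + 135424) = -19271/135236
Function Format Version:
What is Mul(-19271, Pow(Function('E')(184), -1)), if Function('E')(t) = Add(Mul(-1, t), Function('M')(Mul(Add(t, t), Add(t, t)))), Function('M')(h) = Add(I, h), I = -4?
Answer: Rational(-19271, 135236) ≈ -0.14250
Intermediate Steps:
Function('M')(h) = Add(-4, h)
Function('E')(t) = Add(-4, Mul(-1, t), Mul(4, Pow(t, 2))) (Function('E')(t) = Add(Mul(-1, t), Add(-4, Mul(Add(t, t), Add(t, t)))) = Add(Mul(-1, t), Add(-4, Mul(Mul(2, t), Mul(2, t)))) = Add(Mul(-1, t), Add(-4, Mul(4, Pow(t, 2)))) = Add(-4, Mul(-1, t), Mul(4, Pow(t, 2))))
Mul(-19271, Pow(Function('E')(184), -1)) = Mul(-19271, Pow(Add(-4, Mul(-1, 184), Mul(4, Pow(184, 2))), -1)) = Mul(-19271, Pow(Add(-4, -184, Mul(4, 33856)), -1)) = Mul(-19271, Pow(Add(-4, -184, 135424), -1)) = Mul(-19271, Pow(135236, -1)) = Mul(-19271, Rational(1, 135236)) = Rational(-19271, 135236)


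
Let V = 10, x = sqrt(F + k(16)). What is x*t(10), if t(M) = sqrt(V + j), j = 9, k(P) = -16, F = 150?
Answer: sqrt(2546) ≈ 50.458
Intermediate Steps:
x = sqrt(134) (x = sqrt(150 - 16) = sqrt(134) ≈ 11.576)
t(M) = sqrt(19) (t(M) = sqrt(10 + 9) = sqrt(19))
x*t(10) = sqrt(134)*sqrt(19) = sqrt(2546)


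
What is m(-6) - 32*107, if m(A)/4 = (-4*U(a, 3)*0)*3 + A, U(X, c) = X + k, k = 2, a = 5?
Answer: -3448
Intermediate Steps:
U(X, c) = 2 + X (U(X, c) = X + 2 = 2 + X)
m(A) = 4*A (m(A) = 4*((-4*(2 + 5)*0)*3 + A) = 4*((-4*7*0)*3 + A) = 4*(-28*0*3 + A) = 4*(0*3 + A) = 4*(0 + A) = 4*A)
m(-6) - 32*107 = 4*(-6) - 32*107 = -24 - 3424 = -3448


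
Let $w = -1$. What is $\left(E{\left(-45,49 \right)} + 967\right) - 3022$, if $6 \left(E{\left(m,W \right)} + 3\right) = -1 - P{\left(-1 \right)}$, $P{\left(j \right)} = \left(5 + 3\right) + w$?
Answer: $- \frac{6178}{3} \approx -2059.3$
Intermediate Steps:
$P{\left(j \right)} = 7$ ($P{\left(j \right)} = \left(5 + 3\right) - 1 = 8 - 1 = 7$)
$E{\left(m,W \right)} = - \frac{13}{3}$ ($E{\left(m,W \right)} = -3 + \frac{-1 - 7}{6} = -3 + \frac{1}{6} \left(-8\right) = -3 - \frac{4}{3} = - \frac{13}{3}$)
$\left(E{\left(-45,49 \right)} + 967\right) - 3022 = \left(- \frac{13}{3} + 967\right) - 3022 = \frac{2888}{3} - 3022 = - \frac{6178}{3}$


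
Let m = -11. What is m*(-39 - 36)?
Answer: 825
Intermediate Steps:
m*(-39 - 36) = -11*(-39 - 36) = -11*(-75) = 825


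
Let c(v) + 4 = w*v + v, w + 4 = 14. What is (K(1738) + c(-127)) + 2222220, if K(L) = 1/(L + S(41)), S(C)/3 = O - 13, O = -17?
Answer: 3659909713/1648 ≈ 2.2208e+6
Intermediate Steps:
w = 10 (w = -4 + 14 = 10)
S(C) = -90 (S(C) = 3*(-17 - 13) = 3*(-30) = -90)
c(v) = -4 + 11*v (c(v) = -4 + (10*v + v) = -4 + 11*v)
K(L) = 1/(-90 + L) (K(L) = 1/(L - 90) = 1/(-90 + L))
(K(1738) + c(-127)) + 2222220 = (1/(-90 + 1738) + (-4 + 11*(-127))) + 2222220 = (1/1648 + (-4 - 1397)) + 2222220 = (1/1648 - 1401) + 2222220 = -2308847/1648 + 2222220 = 3659909713/1648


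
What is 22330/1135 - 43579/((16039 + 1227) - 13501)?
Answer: 6922057/854655 ≈ 8.0992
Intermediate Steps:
22330/1135 - 43579/((16039 + 1227) - 13501) = 22330*(1/1135) - 43579/(17266 - 13501) = 4466/227 - 43579/3765 = 6922057/854655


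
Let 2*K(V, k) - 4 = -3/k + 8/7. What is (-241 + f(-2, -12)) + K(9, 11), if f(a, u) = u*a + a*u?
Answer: -29347/154 ≈ -190.56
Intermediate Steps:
f(a, u) = 2*a*u (f(a, u) = a*u + a*u = 2*a*u)
K(V, k) = 18/7 - 3/(2*k) (K(V, k) = 2 + (-3/k + 8/7)/2 = 2 + (8/7 - 3/k)/2 = 2 + (4/7 - 3/(2*k)) = 18/7 - 3/(2*k))
(-241 + f(-2, -12)) + K(9, 11) = (-241 + 2*(-2)*(-12)) + (3/14)*(-7 + 12*11)/11 = (-241 + 48) + (3/14)*(1/11)*(-7 + 132) = -193 + (3/14)*(1/11)*125 = -193 + 375/154 = -29347/154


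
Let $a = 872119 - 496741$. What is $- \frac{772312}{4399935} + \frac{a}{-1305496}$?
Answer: $- \frac{1329944513591}{2872048771380} \approx -0.46306$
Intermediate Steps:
$a = 375378$ ($a = 872119 - 496741 = 375378$)
$- \frac{772312}{4399935} + \frac{a}{-1305496} = - \frac{772312}{4399935} + \frac{375378}{-1305496} = \left(-772312\right) \frac{1}{4399935} + 375378 \left(- \frac{1}{1305496}\right) = - \frac{772312}{4399935} - \frac{187689}{652748} = - \frac{1329944513591}{2872048771380}$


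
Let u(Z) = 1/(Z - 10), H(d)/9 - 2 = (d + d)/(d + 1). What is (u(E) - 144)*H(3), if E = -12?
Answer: -199647/44 ≈ -4537.4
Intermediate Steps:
H(d) = 18 + 18*d/(1 + d) (H(d) = 18 + 9*((d + d)/(d + 1)) = 18 + 9*((2*d)/(1 + d)) = 18 + 9*(2*d/(1 + d)) = 18 + 18*d/(1 + d))
u(Z) = 1/(-10 + Z)
(u(E) - 144)*H(3) = (1/(-10 - 12) - 144)*(18*(1 + 2*3)/(1 + 3)) = (1/(-22) - 144)*(18*(1 + 6)/4) = (-1/22 - 144)*(18*(¼)*7) = -3169/22*63/2 = -199647/44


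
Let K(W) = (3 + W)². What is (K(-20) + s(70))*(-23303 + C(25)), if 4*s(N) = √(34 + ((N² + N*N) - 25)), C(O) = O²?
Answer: -6553942 - 11339*√9809/2 ≈ -7.1154e+6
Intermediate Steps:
s(N) = √(9 + 2*N²)/4 (s(N) = √(34 + ((N² + N*N) - 25))/4 = √(34 + ((N² + N²) - 25))/4 = √(34 + (2*N² - 25))/4 = √(34 + (-25 + 2*N²))/4 = √(9 + 2*N²)/4)
(K(-20) + s(70))*(-23303 + C(25)) = ((3 - 20)² + √(9 + 2*70²)/4)*(-23303 + 25²) = ((-17)² + √(9 + 2*4900)/4)*(-23303 + 625) = (289 + √(9 + 9800)/4)*(-22678) = (289 + √9809/4)*(-22678) = -6553942 - 11339*√9809/2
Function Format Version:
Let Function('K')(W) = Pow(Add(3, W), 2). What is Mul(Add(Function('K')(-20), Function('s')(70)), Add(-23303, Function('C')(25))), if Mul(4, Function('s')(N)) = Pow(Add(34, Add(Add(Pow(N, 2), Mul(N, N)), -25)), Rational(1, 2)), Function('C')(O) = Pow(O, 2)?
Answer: Add(-6553942, Mul(Rational(-11339, 2), Pow(9809, Rational(1, 2)))) ≈ -7.1154e+6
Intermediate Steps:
Function('s')(N) = Mul(Rational(1, 4), Pow(Add(9, Mul(2, Pow(N, 2))), Rational(1, 2))) (Function('s')(N) = Mul(Rational(1, 4), Pow(Add(34, Add(Add(Pow(N, 2), Mul(N, N)), -25)), Rational(1, 2))) = Mul(Rational(1, 4), Pow(Add(34, Add(Add(Pow(N, 2), Pow(N, 2)), -25)), Rational(1, 2))) = Mul(Rational(1, 4), Pow(Add(34, Add(Mul(2, Pow(N, 2)), -25)), Rational(1, 2))) = Mul(Rational(1, 4), Pow(Add(34, Add(-25, Mul(2, Pow(N, 2)))), Rational(1, 2))) = Mul(Rational(1, 4), Pow(Add(9, Mul(2, Pow(N, 2))), Rational(1, 2))))
Mul(Add(Function('K')(-20), Function('s')(70)), Add(-23303, Function('C')(25))) = Mul(Add(Pow(Add(3, -20), 2), Mul(Rational(1, 4), Pow(Add(9, Mul(2, Pow(70, 2))), Rational(1, 2)))), Add(-23303, Pow(25, 2))) = Mul(Add(Pow(-17, 2), Mul(Rational(1, 4), Pow(Add(9, Mul(2, 4900)), Rational(1, 2)))), Add(-23303, 625)) = Mul(Add(289, Mul(Rational(1, 4), Pow(Add(9, 9800), Rational(1, 2)))), -22678) = Mul(Add(289, Mul(Rational(1, 4), Pow(9809, Rational(1, 2)))), -22678) = Add(-6553942, Mul(Rational(-11339, 2), Pow(9809, Rational(1, 2))))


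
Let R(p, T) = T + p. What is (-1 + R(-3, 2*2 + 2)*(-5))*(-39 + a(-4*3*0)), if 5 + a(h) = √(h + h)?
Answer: 704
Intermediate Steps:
a(h) = -5 + √2*√h (a(h) = -5 + √(h + h) = -5 + √(2*h) = -5 + √2*√h)
(-1 + R(-3, 2*2 + 2)*(-5))*(-39 + a(-4*3*0)) = (-1 + ((2*2 + 2) - 3)*(-5))*(-39 + (-5 + √2*√(-4*3*0))) = (-1 + ((4 + 2) - 3)*(-5))*(-39 + (-5 + √2*√(-12*0))) = (-1 + (6 - 3)*(-5))*(-39 + (-5 + √2*√0)) = (-1 + 3*(-5))*(-39 + (-5 + √2*0)) = (-1 - 15)*(-39 + (-5 + 0)) = -16*(-39 - 5) = -16*(-44) = 704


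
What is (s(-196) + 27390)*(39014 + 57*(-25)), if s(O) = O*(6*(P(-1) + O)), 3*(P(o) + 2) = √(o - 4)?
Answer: 9782086182 - 14734888*I*√5 ≈ 9.7821e+9 - 3.2948e+7*I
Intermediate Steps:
P(o) = -2 + √(-4 + o)/3 (P(o) = -2 + √(o - 4)/3 = -2 + √(-4 + o)/3)
s(O) = O*(-12 + 6*O + 2*I*√5) (s(O) = O*(6*((-2 + √(-4 - 1)/3) + O)) = O*(6*((-2 + √(-5)/3) + O)) = O*(6*((-2 + (I*√5)/3) + O)) = O*(6*((-2 + I*√5/3) + O)) = O*(6*(-2 + O + I*√5/3)) = O*(-12 + 6*O + 2*I*√5))
(s(-196) + 27390)*(39014 + 57*(-25)) = (2*(-196)*(-6 + 3*(-196) + I*√5) + 27390)*(39014 + 57*(-25)) = (2*(-196)*(-6 - 588 + I*√5) + 27390)*(39014 - 1425) = (2*(-196)*(-594 + I*√5) + 27390)*37589 = ((232848 - 392*I*√5) + 27390)*37589 = (260238 - 392*I*√5)*37589 = 9782086182 - 14734888*I*√5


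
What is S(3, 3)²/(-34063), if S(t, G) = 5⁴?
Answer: -390625/34063 ≈ -11.468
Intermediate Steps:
S(t, G) = 625
S(3, 3)²/(-34063) = 625²/(-34063) = 390625*(-1/34063) = -390625/34063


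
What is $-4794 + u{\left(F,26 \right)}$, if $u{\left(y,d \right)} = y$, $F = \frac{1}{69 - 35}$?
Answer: $- \frac{162995}{34} \approx -4794.0$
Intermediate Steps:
$F = \frac{1}{34} \approx 0.029412$
$-4794 + u{\left(F,26 \right)} = -4794 + \frac{1}{34} = - \frac{162995}{34}$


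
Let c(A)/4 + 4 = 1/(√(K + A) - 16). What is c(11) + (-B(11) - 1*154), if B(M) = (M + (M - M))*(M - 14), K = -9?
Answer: -17431/127 - 2*√2/127 ≈ -137.27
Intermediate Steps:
B(M) = M*(-14 + M) (B(M) = (M + 0)*(-14 + M) = M*(-14 + M))
c(A) = -16 + 4/(-16 + √(-9 + A)) (c(A) = -16 + 4/(√(-9 + A) - 16) = -16 + 4/(-16 + √(-9 + A)))
c(11) + (-B(11) - 1*154) = 4*(65 - 4*√(-9 + 11))/(-16 + √(-9 + 11)) + (-11*(-14 + 11) - 1*154) = 4*(65 - 4*√2)/(-16 + √2) + (-11*(-3) - 154) = 4*(65 - 4*√2)/(-16 + √2) + (-1*(-33) - 154) = 4*(65 - 4*√2)/(-16 + √2) + (33 - 154) = 4*(65 - 4*√2)/(-16 + √2) - 121 = -121 + 4*(65 - 4*√2)/(-16 + √2)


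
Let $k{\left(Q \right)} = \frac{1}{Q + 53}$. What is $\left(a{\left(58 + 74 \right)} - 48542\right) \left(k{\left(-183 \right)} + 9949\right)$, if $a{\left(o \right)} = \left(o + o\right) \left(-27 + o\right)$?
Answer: $- \frac{13465264659}{65} \approx -2.0716 \cdot 10^{8}$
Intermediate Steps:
$k{\left(Q \right)} = \frac{1}{53 + Q}$
$a{\left(o \right)} = 2 o \left(-27 + o\right)$
$\left(a{\left(58 + 74 \right)} - 48542\right) \left(k{\left(-183 \right)} + 9949\right) = \left(2 \left(58 + 74\right) \left(-27 + \left(58 + 74\right)\right) - 48542\right) \left(\frac{1}{53 - 183} + 9949\right) = \left(2 \cdot 132 \left(-27 + 132\right) - 48542\right) \left(\frac{1}{-130} + 9949\right) = \left(2 \cdot 132 \cdot 105 - 48542\right) \left(- \frac{1}{130} + 9949\right) = \left(27720 - 48542\right) \frac{1293369}{130} = \left(-20822\right) \frac{1293369}{130} = - \frac{13465264659}{65}$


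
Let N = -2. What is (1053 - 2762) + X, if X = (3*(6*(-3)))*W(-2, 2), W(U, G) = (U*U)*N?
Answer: -1277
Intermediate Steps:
W(U, G) = -2*U² (W(U, G) = (U*U)*(-2) = U²*(-2) = -2*U²)
X = 432 (X = (3*(6*(-3)))*(-2*(-2)²) = (3*(-18))*(-2*4) = -54*(-8) = 432)
(1053 - 2762) + X = (1053 - 2762) + 432 = -1709 + 432 = -1277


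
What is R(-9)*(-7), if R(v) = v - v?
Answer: 0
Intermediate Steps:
R(v) = 0
R(-9)*(-7) = 0*(-7) = 0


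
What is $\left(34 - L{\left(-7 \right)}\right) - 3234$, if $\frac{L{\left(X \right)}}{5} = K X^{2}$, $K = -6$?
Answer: $-1730$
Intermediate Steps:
$L{\left(X \right)} = - 30 X^{2}$ ($L{\left(X \right)} = 5 \left(- 6 X^{2}\right) = - 30 X^{2}$)
$\left(34 - L{\left(-7 \right)}\right) - 3234 = \left(34 - - 30 \left(-7\right)^{2}\right) - 3234 = \left(34 - \left(-30\right) 49\right) - 3234 = \left(34 - -1470\right) - 3234 = \left(34 + 1470\right) - 3234 = 1504 - 3234 = -1730$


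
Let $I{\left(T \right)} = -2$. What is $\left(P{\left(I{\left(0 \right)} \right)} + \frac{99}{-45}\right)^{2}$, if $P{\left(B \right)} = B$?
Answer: $\frac{441}{25} \approx 17.64$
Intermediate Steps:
$\left(P{\left(I{\left(0 \right)} \right)} + \frac{99}{-45}\right)^{2} = \left(-2 + \frac{99}{-45}\right)^{2} = \left(-2 + 99 \left(- \frac{1}{45}\right)\right)^{2} = \left(-2 - \frac{11}{5}\right)^{2} = \left(- \frac{21}{5}\right)^{2} = \frac{441}{25}$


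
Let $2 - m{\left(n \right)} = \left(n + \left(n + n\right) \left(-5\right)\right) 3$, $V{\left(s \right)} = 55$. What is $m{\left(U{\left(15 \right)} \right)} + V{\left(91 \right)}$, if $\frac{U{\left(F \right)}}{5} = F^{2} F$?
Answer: $455682$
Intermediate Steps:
$U{\left(F \right)} = 5 F^{3}$ ($U{\left(F \right)} = 5 F^{2} F = 5 F^{3}$)
$m{\left(n \right)} = 2 + 27 n$ ($m{\left(n \right)} = 2 - \left(n + \left(n + n\right) \left(-5\right)\right) 3 = 2 - \left(n + 2 n \left(-5\right)\right) 3 = 2 - \left(n - 10 n\right) 3 = 2 - - 9 n 3 = 2 - - 27 n = 2 + 27 n$)
$m{\left(U{\left(15 \right)} \right)} + V{\left(91 \right)} = \left(2 + 27 \cdot 5 \cdot 15^{3}\right) + 55 = \left(2 + 27 \cdot 5 \cdot 3375\right) + 55 = \left(2 + 27 \cdot 16875\right) + 55 = \left(2 + 455625\right) + 55 = 455627 + 55 = 455682$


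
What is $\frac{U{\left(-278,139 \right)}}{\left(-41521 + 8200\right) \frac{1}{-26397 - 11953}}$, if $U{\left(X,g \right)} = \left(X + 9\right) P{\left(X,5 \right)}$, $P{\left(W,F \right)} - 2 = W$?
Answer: $\frac{949085800}{11107} \approx 85449.0$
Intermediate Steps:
$P{\left(W,F \right)} = 2 + W$
$U{\left(X,g \right)} = \left(2 + X\right) \left(9 + X\right)$ ($U{\left(X,g \right)} = \left(X + 9\right) \left(2 + X\right) = \left(9 + X\right) \left(2 + X\right) = \left(2 + X\right) \left(9 + X\right)$)
$\frac{U{\left(-278,139 \right)}}{\left(-41521 + 8200\right) \frac{1}{-26397 - 11953}} = \frac{\left(2 - 278\right) \left(9 - 278\right)}{\left(-41521 + 8200\right) \frac{1}{-26397 - 11953}} = \frac{\left(-276\right) \left(-269\right)}{\left(-33321\right) \frac{1}{-38350}} = \frac{74244}{\left(-33321\right) \left(- \frac{1}{38350}\right)} = \frac{74244}{\frac{33321}{38350}} = 74244 \cdot \frac{38350}{33321} = \frac{949085800}{11107}$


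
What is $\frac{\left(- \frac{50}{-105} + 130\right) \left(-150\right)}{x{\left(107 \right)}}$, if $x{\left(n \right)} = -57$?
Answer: $\frac{137000}{399} \approx 343.36$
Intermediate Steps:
$\frac{\left(- \frac{50}{-105} + 130\right) \left(-150\right)}{x{\left(107 \right)}} = \frac{\left(- \frac{50}{-105} + 130\right) \left(-150\right)}{-57} = \left(\left(-50\right) \left(- \frac{1}{105}\right) + 130\right) \left(-150\right) \left(- \frac{1}{57}\right) = \left(\frac{10}{21} + 130\right) \left(-150\right) \left(- \frac{1}{57}\right) = \frac{2740}{21} \left(-150\right) \left(- \frac{1}{57}\right) = \left(- \frac{137000}{7}\right) \left(- \frac{1}{57}\right) = \frac{137000}{399}$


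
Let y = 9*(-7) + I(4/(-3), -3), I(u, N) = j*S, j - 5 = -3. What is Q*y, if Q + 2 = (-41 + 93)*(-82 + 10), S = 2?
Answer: 221014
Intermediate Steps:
j = 2 (j = 5 - 3 = 2)
I(u, N) = 4 (I(u, N) = 2*2 = 4)
Q = -3746 (Q = -2 + (-41 + 93)*(-82 + 10) = -2 + 52*(-72) = -2 - 3744 = -3746)
y = -59 (y = 9*(-7) + 4 = -63 + 4 = -59)
Q*y = -3746*(-59) = 221014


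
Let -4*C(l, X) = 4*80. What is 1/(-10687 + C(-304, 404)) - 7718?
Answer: -83099707/10767 ≈ -7718.0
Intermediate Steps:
C(l, X) = -80
1/(-10687 + C(-304, 404)) - 7718 = 1/(-10687 - 80) - 7718 = 1/(-10767) - 7718 = -1/10767 - 7718 = -83099707/10767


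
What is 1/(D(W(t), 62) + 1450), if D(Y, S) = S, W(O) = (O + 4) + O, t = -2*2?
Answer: 1/1512 ≈ 0.00066138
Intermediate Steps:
t = -4
W(O) = 4 + 2*O (W(O) = (4 + O) + O = 4 + 2*O)
1/(D(W(t), 62) + 1450) = 1/(62 + 1450) = 1/1512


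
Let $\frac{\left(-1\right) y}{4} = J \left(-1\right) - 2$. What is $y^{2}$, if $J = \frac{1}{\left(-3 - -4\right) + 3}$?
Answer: $81$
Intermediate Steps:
$J = \frac{1}{4}$ ($J = \frac{1}{\left(-3 + 4\right) + 3} = \frac{1}{1 + 3} = \frac{1}{4} \approx 0.25$)
$y = 9$ ($y = - 4 \left(\frac{1}{4} \left(-1\right) - 2\right) = - 4 \left(- \frac{1}{4} - 2\right) = \left(-4\right) \left(- \frac{9}{4}\right) = 9$)
$y^{2} = 9^{2} = 81$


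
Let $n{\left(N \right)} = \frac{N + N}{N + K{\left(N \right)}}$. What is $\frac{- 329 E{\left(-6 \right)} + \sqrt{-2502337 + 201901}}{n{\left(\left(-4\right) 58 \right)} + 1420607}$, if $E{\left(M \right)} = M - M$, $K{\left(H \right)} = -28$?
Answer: $\frac{130 i \sqrt{63901}}{30779857} \approx 0.0010677 i$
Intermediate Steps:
$E{\left(M \right)} = 0$
$n{\left(N \right)} = \frac{2 N}{-28 + N}$ ($n{\left(N \right)} = \frac{N + N}{N - 28} = \frac{2 N}{-28 + N}$)
$\frac{- 329 E{\left(-6 \right)} + \sqrt{-2502337 + 201901}}{n{\left(\left(-4\right) 58 \right)} + 1420607} = \frac{\left(-329\right) 0 + \sqrt{-2502337 + 201901}}{\frac{2 \left(\left(-4\right) 58\right)}{-28 - 232} + 1420607} = \frac{0 + \sqrt{-2300436}}{2 \left(-232\right) \frac{1}{-28 - 232} + 1420607} = \frac{0 + 6 i \sqrt{63901}}{2 \left(-232\right) \frac{1}{-260} + 1420607} = \frac{6 i \sqrt{63901}}{2 \left(-232\right) \left(- \frac{1}{260}\right) + 1420607} = \frac{6 i \sqrt{63901}}{\frac{116}{65} + 1420607} = \frac{6 i \sqrt{63901}}{\frac{92339571}{65}} = 6 i \sqrt{63901} \cdot \frac{65}{92339571} = \frac{130 i \sqrt{63901}}{30779857}$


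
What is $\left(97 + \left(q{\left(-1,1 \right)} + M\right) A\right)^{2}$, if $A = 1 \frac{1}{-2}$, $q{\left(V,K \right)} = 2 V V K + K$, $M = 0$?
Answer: $\frac{36481}{4} \approx 9120.3$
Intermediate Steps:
$q{\left(V,K \right)} = K + 2 K V^{2}$ ($q{\left(V,K \right)} = 2 V^{2} K + K = 2 K V^{2} + K = K + 2 K V^{2}$)
$A = - \frac{1}{2}$ ($A = 1 \left(- \frac{1}{2}\right) = - \frac{1}{2} \approx -0.5$)
$\left(97 + \left(q{\left(-1,1 \right)} + M\right) A\right)^{2} = \left(97 + \left(1 \left(1 + 2 \left(-1\right)^{2}\right) + 0\right) \left(- \frac{1}{2}\right)\right)^{2} = \left(97 + \left(1 \left(1 + 2 \cdot 1\right) + 0\right) \left(- \frac{1}{2}\right)\right)^{2} = \left(97 + \left(1 \left(1 + 2\right) + 0\right) \left(- \frac{1}{2}\right)\right)^{2} = \left(97 + \left(1 \cdot 3 + 0\right) \left(- \frac{1}{2}\right)\right)^{2} = \left(97 + \left(3 + 0\right) \left(- \frac{1}{2}\right)\right)^{2} = \left(97 + 3 \left(- \frac{1}{2}\right)\right)^{2} = \left(97 - \frac{3}{2}\right)^{2} = \left(\frac{191}{2}\right)^{2} = \frac{36481}{4}$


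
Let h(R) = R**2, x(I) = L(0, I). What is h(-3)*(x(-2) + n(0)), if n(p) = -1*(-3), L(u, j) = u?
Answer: 27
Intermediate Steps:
n(p) = 3
x(I) = 0
h(-3)*(x(-2) + n(0)) = (-3)**2*(0 + 3) = 9*3 = 27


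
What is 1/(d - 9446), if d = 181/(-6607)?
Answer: -6607/62409903 ≈ -0.00010586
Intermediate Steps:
d = -181/6607 (d = 181*(-1/6607) = -181/6607 ≈ -0.027395)
1/(d - 9446) = 1/(-181/6607 - 9446) = 1/(-62409903/6607) = -6607/62409903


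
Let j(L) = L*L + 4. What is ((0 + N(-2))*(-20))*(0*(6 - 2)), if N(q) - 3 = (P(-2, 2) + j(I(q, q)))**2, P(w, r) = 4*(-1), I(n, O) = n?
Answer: 0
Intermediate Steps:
P(w, r) = -4
j(L) = 4 + L**2 (j(L) = L**2 + 4 = 4 + L**2)
N(q) = 3 + q**4 (N(q) = 3 + (-4 + (4 + q**2))**2 = 3 + (q**2)**2 = 3 + q**4)
((0 + N(-2))*(-20))*(0*(6 - 2)) = ((0 + (3 + (-2)**4))*(-20))*(0*(6 - 2)) = ((0 + (3 + 16))*(-20))*(0*4) = ((0 + 19)*(-20))*0 = (19*(-20))*0 = -380*0 = 0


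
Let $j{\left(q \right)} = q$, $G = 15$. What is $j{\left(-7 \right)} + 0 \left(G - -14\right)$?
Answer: $-7$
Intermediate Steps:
$j{\left(-7 \right)} + 0 \left(G - -14\right) = -7 + 0 \left(15 - -14\right) = -7 + 0 \left(15 + 14\right) = -7 + 0 \cdot 29 = -7 + 0 = -7$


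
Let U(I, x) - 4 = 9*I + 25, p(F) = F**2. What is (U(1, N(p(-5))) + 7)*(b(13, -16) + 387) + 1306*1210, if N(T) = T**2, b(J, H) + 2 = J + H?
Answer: 1597450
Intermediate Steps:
b(J, H) = -2 + H + J (b(J, H) = -2 + (J + H) = -2 + (H + J) = -2 + H + J)
U(I, x) = 29 + 9*I (U(I, x) = 4 + (9*I + 25) = 4 + (25 + 9*I) = 29 + 9*I)
(U(1, N(p(-5))) + 7)*(b(13, -16) + 387) + 1306*1210 = ((29 + 9*1) + 7)*((-2 - 16 + 13) + 387) + 1306*1210 = ((29 + 9) + 7)*(-5 + 387) + 1580260 = (38 + 7)*382 + 1580260 = 45*382 + 1580260 = 17190 + 1580260 = 1597450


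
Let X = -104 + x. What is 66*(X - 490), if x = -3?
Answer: -39402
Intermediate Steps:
X = -107 (X = -104 - 3 = -107)
66*(X - 490) = 66*(-107 - 490) = 66*(-597) = -39402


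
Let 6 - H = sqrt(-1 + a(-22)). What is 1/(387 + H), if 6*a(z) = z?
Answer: 1179/463361 + I*sqrt(42)/463361 ≈ 0.0025445 + 1.3986e-5*I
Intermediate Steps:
a(z) = z/6
H = 6 - I*sqrt(42)/3 (H = 6 - sqrt(-1 + (1/6)*(-22)) = 6 - sqrt(-1 - 11/3) = 6 - sqrt(-14/3) = 6 - I*sqrt(42)/3 ≈ 6.0 - 2.1602*I)
1/(387 + H) = 1/(387 + (6 - I*sqrt(42)/3)) = 1/(393 - I*sqrt(42)/3)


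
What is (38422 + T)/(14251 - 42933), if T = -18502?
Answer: -9960/14341 ≈ -0.69451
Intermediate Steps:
(38422 + T)/(14251 - 42933) = (38422 - 18502)/(14251 - 42933) = 19920/(-28682) = 19920*(-1/28682) = -9960/14341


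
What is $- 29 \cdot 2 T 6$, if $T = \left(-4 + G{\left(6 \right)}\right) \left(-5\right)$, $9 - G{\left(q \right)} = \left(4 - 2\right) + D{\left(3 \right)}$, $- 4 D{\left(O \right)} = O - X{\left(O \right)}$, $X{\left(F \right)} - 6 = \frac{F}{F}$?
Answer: $3480$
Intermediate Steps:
$X{\left(F \right)} = 7$ ($X{\left(F \right)} = 6 + \frac{F}{F} = 6 + 1 = 7$)
$D{\left(O \right)} = \frac{7}{4} - \frac{O}{4}$ ($D{\left(O \right)} = - \frac{O - 7}{4} = - \frac{-7 + O}{4} = \frac{7}{4} - \frac{O}{4}$)
$G{\left(q \right)} = 6$ ($G{\left(q \right)} = 9 - \left(\left(4 - 2\right) + \left(\frac{7}{4} - \frac{3}{4}\right)\right) = 9 - \left(2 + \left(\frac{7}{4} - \frac{3}{4}\right)\right) = 9 - \left(2 + 1\right) = 9 - 3 = 6$)
$T = -10$ ($T = \left(-4 + 6\right) \left(-5\right) = 2 \left(-5\right) = -10$)
$- 29 \cdot 2 T 6 = - 29 \cdot 2 \left(-10\right) 6 = - 29 \left(\left(-20\right) 6\right) = \left(-29\right) \left(-120\right) = 3480$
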